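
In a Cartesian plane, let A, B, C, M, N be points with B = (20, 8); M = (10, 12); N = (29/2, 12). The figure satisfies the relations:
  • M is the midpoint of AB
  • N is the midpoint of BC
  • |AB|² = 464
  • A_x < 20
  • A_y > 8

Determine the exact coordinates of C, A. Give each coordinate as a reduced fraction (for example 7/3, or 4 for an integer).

C = (9, 16)
A = (0, 16)

1. A_x = 0  [A = 2·M−B = 2·(10, 12)−(20, 8)]
2. A_y = 16  [A = 2·M−B = 2·(10, 12)−(20, 8)]
   so A = (0, 16)
3. C_x = 9  [C = 2·N−B = 2·(29/2, 12)−(20, 8)]
4. C_y = 16  [C = 2·N−B = 2·(29/2, 12)−(20, 8)]
   so C = (9, 16)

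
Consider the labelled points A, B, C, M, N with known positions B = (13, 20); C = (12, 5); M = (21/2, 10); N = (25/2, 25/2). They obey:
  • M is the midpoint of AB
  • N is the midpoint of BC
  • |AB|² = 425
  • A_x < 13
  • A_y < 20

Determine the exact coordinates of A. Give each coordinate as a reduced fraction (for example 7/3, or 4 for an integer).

A = (8, 0)

1. A_x = 8  [A = 2·M−B = 2·(21/2, 10)−(13, 20)]
2. A_y = 0  [A = 2·M−B = 2·(21/2, 10)−(13, 20)]
   so A = (8, 0)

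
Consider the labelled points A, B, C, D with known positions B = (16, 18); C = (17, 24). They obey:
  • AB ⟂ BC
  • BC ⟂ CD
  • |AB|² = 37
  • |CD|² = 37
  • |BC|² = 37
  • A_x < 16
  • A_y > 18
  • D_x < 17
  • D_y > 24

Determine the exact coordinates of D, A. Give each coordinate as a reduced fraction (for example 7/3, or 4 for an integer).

1. D_x = 11  [[BC ⟂ CD ⇒ 1x+6y-161=0] ∩ [|D−(17, 24)|²=37]]
2. D_y = 25  [[BC ⟂ CD ⇒ 1x+6y-161=0] ∩ [|D−(17, 24)|²=37]]
   so D = (11, 25)
3. A_x = 10  [[AB ⟂ BC ⇒ -1x-6y+124=0] ∩ [|A−(16, 18)|²=37]]
4. A_y = 19  [[AB ⟂ BC ⇒ -1x-6y+124=0] ∩ [|A−(16, 18)|²=37]]
   so A = (10, 19)

D = (11, 25)
A = (10, 19)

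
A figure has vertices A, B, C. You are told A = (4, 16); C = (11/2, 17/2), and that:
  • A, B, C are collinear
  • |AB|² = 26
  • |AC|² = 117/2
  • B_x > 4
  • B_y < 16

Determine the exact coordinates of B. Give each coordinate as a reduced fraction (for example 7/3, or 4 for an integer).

1. B_x = 5  [[A, B, C are collinear ⇒ -15/2x-3/2y+54=0] ∩ [|B−(4, 16)|²=26]]
2. B_y = 11  [[A, B, C are collinear ⇒ -15/2x-3/2y+54=0] ∩ [|B−(4, 16)|²=26]]
   so B = (5, 11)

B = (5, 11)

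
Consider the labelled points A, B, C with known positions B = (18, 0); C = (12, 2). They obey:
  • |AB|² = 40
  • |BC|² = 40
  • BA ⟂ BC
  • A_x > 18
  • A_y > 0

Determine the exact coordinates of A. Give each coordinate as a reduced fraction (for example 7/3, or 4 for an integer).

A = (20, 6)

1. A_x = 20  [[BA ⟂ BC ⇒ -6x+2y+108=0] ∩ [|A−(18, 0)|²=40]]
2. A_y = 6  [[BA ⟂ BC ⇒ -6x+2y+108=0] ∩ [|A−(18, 0)|²=40]]
   so A = (20, 6)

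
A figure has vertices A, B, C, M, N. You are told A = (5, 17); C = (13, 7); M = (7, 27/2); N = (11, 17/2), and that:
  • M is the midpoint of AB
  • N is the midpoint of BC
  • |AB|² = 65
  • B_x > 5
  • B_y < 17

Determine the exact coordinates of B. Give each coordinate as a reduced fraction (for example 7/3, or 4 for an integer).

1. B_x = 9  [B = 2·M−A = 2·(7, 27/2)−(5, 17)]
2. B_y = 10  [B = 2·M−A = 2·(7, 27/2)−(5, 17)]
   so B = (9, 10)

B = (9, 10)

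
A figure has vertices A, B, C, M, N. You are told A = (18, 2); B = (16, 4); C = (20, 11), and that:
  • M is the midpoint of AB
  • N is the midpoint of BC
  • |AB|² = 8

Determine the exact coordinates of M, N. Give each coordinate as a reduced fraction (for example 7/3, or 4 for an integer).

1. M_x = 17  [2·M = A+B = (18, 2)+(16, 4)]
2. M_y = 3  [2·M = A+B = (18, 2)+(16, 4)]
   so M = (17, 3)
3. N_x = 18  [2·N = B+C = (16, 4)+(20, 11)]
4. N_y = 15/2  [2·N = B+C = (16, 4)+(20, 11)]
   so N = (18, 15/2)

M = (17, 3)
N = (18, 15/2)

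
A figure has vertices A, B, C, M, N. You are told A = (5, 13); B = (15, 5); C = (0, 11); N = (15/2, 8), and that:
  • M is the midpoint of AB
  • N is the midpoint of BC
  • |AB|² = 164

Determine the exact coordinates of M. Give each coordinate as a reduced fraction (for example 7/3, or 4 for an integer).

1. M_x = 10  [2·M = A+B = (5, 13)+(15, 5)]
2. M_y = 9  [2·M = A+B = (5, 13)+(15, 5)]
   so M = (10, 9)

M = (10, 9)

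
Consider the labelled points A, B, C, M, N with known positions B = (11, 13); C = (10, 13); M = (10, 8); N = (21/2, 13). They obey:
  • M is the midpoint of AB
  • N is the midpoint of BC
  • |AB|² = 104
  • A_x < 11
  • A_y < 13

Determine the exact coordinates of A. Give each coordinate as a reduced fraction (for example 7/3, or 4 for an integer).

1. A_x = 9  [A = 2·M−B = 2·(10, 8)−(11, 13)]
2. A_y = 3  [A = 2·M−B = 2·(10, 8)−(11, 13)]
   so A = (9, 3)

A = (9, 3)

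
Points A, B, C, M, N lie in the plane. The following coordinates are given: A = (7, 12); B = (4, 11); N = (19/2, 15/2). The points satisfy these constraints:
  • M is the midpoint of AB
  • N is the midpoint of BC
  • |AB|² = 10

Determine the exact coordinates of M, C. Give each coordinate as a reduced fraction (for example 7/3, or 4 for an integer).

M = (11/2, 23/2)
C = (15, 4)

1. M_x = 11/2  [2·M = A+B = (7, 12)+(4, 11)]
2. M_y = 23/2  [2·M = A+B = (7, 12)+(4, 11)]
   so M = (11/2, 23/2)
3. C_x = 15  [C = 2·N−B = 2·(19/2, 15/2)−(4, 11)]
4. C_y = 4  [C = 2·N−B = 2·(19/2, 15/2)−(4, 11)]
   so C = (15, 4)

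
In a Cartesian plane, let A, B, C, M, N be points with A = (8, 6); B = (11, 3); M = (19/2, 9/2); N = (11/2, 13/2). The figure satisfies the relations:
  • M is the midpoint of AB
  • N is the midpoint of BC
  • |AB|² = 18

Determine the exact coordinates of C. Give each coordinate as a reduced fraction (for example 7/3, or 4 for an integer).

1. C_x = 0  [C = 2·N−B = 2·(11/2, 13/2)−(11, 3)]
2. C_y = 10  [C = 2·N−B = 2·(11/2, 13/2)−(11, 3)]
   so C = (0, 10)

C = (0, 10)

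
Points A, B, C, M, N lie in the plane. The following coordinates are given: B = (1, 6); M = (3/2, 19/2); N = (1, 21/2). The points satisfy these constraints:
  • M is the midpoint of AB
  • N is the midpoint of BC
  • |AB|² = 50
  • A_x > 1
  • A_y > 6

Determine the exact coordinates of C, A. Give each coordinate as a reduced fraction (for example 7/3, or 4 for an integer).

C = (1, 15)
A = (2, 13)

1. A_x = 2  [A = 2·M−B = 2·(3/2, 19/2)−(1, 6)]
2. A_y = 13  [A = 2·M−B = 2·(3/2, 19/2)−(1, 6)]
   so A = (2, 13)
3. C_x = 1  [C = 2·N−B = 2·(1, 21/2)−(1, 6)]
4. C_y = 15  [C = 2·N−B = 2·(1, 21/2)−(1, 6)]
   so C = (1, 15)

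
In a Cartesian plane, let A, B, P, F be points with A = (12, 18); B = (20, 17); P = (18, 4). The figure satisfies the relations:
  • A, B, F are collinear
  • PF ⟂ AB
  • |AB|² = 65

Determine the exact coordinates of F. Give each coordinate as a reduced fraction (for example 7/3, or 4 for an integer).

F = (1276/65, 1108/65)

1. F_x = 1276/65  [[A, B, F are collinear ⇒ 1x+8y-156=0] ∩ [PF ⟂ AB ⇒ 8x-1y-140=0]]
2. F_y = 1108/65  [[A, B, F are collinear ⇒ 1x+8y-156=0] ∩ [PF ⟂ AB ⇒ 8x-1y-140=0]]
   so F = (1276/65, 1108/65)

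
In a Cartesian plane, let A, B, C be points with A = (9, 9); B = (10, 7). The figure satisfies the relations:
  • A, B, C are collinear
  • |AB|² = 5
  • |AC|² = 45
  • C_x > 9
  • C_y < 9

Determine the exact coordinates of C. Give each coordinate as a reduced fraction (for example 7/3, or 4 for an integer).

C = (12, 3)

1. C_x = 12  [[A, B, C are collinear ⇒ 2x+1y-27=0] ∩ [|C−(9, 9)|²=45]]
2. C_y = 3  [[A, B, C are collinear ⇒ 2x+1y-27=0] ∩ [|C−(9, 9)|²=45]]
   so C = (12, 3)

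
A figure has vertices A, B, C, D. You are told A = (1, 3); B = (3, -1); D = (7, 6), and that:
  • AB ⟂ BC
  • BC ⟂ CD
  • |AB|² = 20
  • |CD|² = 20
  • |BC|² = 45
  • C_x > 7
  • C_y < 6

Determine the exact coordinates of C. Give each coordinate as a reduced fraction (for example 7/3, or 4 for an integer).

C = (9, 2)

1. C_x = 9  [[AB ⟂ BC ⇒ 2x-4y-10=0] ∩ [|C−(7, 6)|²=20]]
2. C_y = 2  [[AB ⟂ BC ⇒ 2x-4y-10=0] ∩ [|C−(7, 6)|²=20]]
   so C = (9, 2)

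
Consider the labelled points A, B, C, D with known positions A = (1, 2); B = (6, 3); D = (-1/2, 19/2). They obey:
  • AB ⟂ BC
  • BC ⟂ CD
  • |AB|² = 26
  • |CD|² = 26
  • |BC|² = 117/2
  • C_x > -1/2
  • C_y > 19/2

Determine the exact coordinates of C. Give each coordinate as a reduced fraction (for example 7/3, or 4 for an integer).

1. C_x = 9/2  [[AB ⟂ BC ⇒ 5x+1y-33=0] ∩ [|C−(-1/2, 19/2)|²=26]]
2. C_y = 21/2  [[AB ⟂ BC ⇒ 5x+1y-33=0] ∩ [|C−(-1/2, 19/2)|²=26]]
   so C = (9/2, 21/2)

C = (9/2, 21/2)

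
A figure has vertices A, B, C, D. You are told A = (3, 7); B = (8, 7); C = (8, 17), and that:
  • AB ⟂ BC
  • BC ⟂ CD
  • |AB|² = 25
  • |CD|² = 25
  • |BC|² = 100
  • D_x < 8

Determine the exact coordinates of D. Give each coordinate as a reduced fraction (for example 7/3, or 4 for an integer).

1. D_x = 3  [[BC ⟂ CD ⇒ 10y-170=0] ∩ [|D−(8, 17)|²=25]]
2. D_y = 17  [[BC ⟂ CD ⇒ 10y-170=0] ∩ [|D−(8, 17)|²=25]]
   so D = (3, 17)

D = (3, 17)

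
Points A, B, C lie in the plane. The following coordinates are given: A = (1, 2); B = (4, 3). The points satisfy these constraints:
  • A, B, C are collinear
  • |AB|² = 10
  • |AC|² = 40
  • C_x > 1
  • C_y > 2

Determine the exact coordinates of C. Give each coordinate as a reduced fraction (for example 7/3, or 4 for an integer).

1. C_x = 7  [[A, B, C are collinear ⇒ -1x+3y-5=0] ∩ [|C−(1, 2)|²=40]]
2. C_y = 4  [[A, B, C are collinear ⇒ -1x+3y-5=0] ∩ [|C−(1, 2)|²=40]]
   so C = (7, 4)

C = (7, 4)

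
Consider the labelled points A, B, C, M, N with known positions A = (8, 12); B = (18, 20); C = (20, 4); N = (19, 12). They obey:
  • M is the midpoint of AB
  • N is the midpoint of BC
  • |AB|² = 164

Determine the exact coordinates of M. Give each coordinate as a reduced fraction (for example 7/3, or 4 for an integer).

M = (13, 16)

1. M_x = 13  [2·M = A+B = (8, 12)+(18, 20)]
2. M_y = 16  [2·M = A+B = (8, 12)+(18, 20)]
   so M = (13, 16)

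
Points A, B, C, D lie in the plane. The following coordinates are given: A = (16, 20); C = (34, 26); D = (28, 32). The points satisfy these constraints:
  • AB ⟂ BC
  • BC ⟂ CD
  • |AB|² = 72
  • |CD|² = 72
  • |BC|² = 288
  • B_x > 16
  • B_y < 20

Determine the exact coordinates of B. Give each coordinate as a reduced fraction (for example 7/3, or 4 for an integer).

B = (22, 14)

1. B_x = 22  [[BC ⟂ CD ⇒ 6x-6y-48=0] ∩ [|B−(16, 20)|²=72]]
2. B_y = 14  [[BC ⟂ CD ⇒ 6x-6y-48=0] ∩ [|B−(16, 20)|²=72]]
   so B = (22, 14)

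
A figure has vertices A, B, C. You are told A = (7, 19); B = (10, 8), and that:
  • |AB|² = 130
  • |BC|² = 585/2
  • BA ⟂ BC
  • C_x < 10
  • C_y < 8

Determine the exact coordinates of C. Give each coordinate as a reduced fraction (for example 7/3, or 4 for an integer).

1. C_x = -13/2  [[BA ⟂ BC ⇒ -3x+11y-58=0] ∩ [|C−(10, 8)|²=585/2]]
2. C_y = 7/2  [[BA ⟂ BC ⇒ -3x+11y-58=0] ∩ [|C−(10, 8)|²=585/2]]
   so C = (-13/2, 7/2)

C = (-13/2, 7/2)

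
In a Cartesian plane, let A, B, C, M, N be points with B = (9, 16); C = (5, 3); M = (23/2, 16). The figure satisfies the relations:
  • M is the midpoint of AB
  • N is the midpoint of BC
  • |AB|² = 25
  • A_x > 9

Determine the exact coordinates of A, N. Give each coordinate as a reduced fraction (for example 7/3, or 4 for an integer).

1. A_x = 14  [A = 2·M−B = 2·(23/2, 16)−(9, 16)]
2. A_y = 16  [A = 2·M−B = 2·(23/2, 16)−(9, 16)]
   so A = (14, 16)
3. N_x = 7  [2·N = B+C = (9, 16)+(5, 3)]
4. N_y = 19/2  [2·N = B+C = (9, 16)+(5, 3)]
   so N = (7, 19/2)

A = (14, 16)
N = (7, 19/2)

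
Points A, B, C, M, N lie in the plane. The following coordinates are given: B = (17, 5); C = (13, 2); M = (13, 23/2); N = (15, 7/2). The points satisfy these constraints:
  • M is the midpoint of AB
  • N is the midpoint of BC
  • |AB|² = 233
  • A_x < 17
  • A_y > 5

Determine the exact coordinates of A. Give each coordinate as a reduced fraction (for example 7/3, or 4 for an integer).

1. A_x = 9  [A = 2·M−B = 2·(13, 23/2)−(17, 5)]
2. A_y = 18  [A = 2·M−B = 2·(13, 23/2)−(17, 5)]
   so A = (9, 18)

A = (9, 18)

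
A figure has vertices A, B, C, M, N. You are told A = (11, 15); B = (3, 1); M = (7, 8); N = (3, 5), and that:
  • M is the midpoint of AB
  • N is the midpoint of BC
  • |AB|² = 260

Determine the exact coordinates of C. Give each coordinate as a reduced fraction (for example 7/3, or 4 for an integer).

1. C_x = 3  [C = 2·N−B = 2·(3, 5)−(3, 1)]
2. C_y = 9  [C = 2·N−B = 2·(3, 5)−(3, 1)]
   so C = (3, 9)

C = (3, 9)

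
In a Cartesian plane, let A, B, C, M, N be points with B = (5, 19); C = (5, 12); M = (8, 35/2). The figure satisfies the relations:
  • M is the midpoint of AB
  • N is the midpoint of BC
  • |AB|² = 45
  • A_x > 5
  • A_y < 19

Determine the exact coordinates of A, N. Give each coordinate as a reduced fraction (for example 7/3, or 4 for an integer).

A = (11, 16)
N = (5, 31/2)

1. A_x = 11  [A = 2·M−B = 2·(8, 35/2)−(5, 19)]
2. A_y = 16  [A = 2·M−B = 2·(8, 35/2)−(5, 19)]
   so A = (11, 16)
3. N_x = 5  [2·N = B+C = (5, 19)+(5, 12)]
4. N_y = 31/2  [2·N = B+C = (5, 19)+(5, 12)]
   so N = (5, 31/2)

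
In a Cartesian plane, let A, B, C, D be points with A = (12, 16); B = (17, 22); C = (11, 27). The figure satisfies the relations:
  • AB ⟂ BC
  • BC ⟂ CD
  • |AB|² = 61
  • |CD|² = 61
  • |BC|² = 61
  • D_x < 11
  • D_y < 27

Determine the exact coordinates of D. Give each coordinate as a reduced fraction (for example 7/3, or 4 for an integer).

1. D_x = 6  [[BC ⟂ CD ⇒ -6x+5y-69=0] ∩ [|D−(11, 27)|²=61]]
2. D_y = 21  [[BC ⟂ CD ⇒ -6x+5y-69=0] ∩ [|D−(11, 27)|²=61]]
   so D = (6, 21)

D = (6, 21)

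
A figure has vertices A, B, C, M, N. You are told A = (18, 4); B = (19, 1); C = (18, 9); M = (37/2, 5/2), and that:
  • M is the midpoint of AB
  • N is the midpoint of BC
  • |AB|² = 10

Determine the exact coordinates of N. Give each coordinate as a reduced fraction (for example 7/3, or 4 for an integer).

1. N_x = 37/2  [2·N = B+C = (19, 1)+(18, 9)]
2. N_y = 5  [2·N = B+C = (19, 1)+(18, 9)]
   so N = (37/2, 5)

N = (37/2, 5)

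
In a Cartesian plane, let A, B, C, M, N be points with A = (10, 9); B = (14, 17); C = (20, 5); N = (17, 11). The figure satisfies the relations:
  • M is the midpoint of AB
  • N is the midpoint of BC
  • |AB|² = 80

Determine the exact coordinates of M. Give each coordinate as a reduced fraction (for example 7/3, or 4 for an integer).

M = (12, 13)

1. M_x = 12  [2·M = A+B = (10, 9)+(14, 17)]
2. M_y = 13  [2·M = A+B = (10, 9)+(14, 17)]
   so M = (12, 13)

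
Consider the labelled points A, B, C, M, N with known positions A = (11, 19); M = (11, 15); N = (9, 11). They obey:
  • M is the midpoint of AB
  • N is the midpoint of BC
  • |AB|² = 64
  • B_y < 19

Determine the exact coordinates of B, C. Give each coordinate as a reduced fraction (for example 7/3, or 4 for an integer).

1. B_x = 11  [B = 2·M−A = 2·(11, 15)−(11, 19)]
2. B_y = 11  [B = 2·M−A = 2·(11, 15)−(11, 19)]
   so B = (11, 11)
3. C_x = 7  [C = 2·N−B = 2·(9, 11)−(11, 11)]
4. C_y = 11  [C = 2·N−B = 2·(9, 11)−(11, 11)]
   so C = (7, 11)

B = (11, 11)
C = (7, 11)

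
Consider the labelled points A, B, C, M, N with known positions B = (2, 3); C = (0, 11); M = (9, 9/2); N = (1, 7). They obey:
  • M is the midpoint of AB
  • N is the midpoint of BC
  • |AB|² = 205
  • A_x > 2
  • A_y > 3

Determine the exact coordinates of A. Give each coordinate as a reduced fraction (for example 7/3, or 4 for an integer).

1. A_x = 16  [A = 2·M−B = 2·(9, 9/2)−(2, 3)]
2. A_y = 6  [A = 2·M−B = 2·(9, 9/2)−(2, 3)]
   so A = (16, 6)

A = (16, 6)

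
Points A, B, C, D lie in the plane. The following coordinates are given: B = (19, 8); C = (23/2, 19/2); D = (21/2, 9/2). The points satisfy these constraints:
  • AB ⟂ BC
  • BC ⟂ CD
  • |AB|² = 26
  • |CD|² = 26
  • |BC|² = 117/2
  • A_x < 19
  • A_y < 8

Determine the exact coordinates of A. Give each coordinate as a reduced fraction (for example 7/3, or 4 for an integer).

1. A_x = 18  [[AB ⟂ BC ⇒ 15/2x-3/2y-261/2=0] ∩ [|A−(19, 8)|²=26]]
2. A_y = 3  [[AB ⟂ BC ⇒ 15/2x-3/2y-261/2=0] ∩ [|A−(19, 8)|²=26]]
   so A = (18, 3)

A = (18, 3)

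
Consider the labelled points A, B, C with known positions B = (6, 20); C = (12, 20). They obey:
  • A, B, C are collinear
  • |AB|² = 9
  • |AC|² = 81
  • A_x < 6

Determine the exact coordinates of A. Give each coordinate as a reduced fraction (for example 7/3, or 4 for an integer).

1. A_x = 3  [[A, B, C are collinear ⇒ 6y-120=0] ∩ [|A−(6, 20)|²=9]]
2. A_y = 20  [[A, B, C are collinear ⇒ 6y-120=0] ∩ [|A−(6, 20)|²=9]]
   so A = (3, 20)

A = (3, 20)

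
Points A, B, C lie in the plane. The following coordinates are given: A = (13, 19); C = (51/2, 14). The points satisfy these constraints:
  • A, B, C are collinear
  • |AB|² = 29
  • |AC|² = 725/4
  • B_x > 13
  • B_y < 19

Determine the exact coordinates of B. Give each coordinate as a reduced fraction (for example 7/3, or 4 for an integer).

B = (18, 17)

1. B_x = 18  [[A, B, C are collinear ⇒ -5x-25/2y+605/2=0] ∩ [|B−(13, 19)|²=29]]
2. B_y = 17  [[A, B, C are collinear ⇒ -5x-25/2y+605/2=0] ∩ [|B−(13, 19)|²=29]]
   so B = (18, 17)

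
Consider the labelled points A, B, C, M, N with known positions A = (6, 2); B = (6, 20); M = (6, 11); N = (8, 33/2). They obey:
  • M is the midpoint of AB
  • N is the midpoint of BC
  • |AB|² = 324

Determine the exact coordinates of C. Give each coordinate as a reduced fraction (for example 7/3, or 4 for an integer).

1. C_x = 10  [C = 2·N−B = 2·(8, 33/2)−(6, 20)]
2. C_y = 13  [C = 2·N−B = 2·(8, 33/2)−(6, 20)]
   so C = (10, 13)

C = (10, 13)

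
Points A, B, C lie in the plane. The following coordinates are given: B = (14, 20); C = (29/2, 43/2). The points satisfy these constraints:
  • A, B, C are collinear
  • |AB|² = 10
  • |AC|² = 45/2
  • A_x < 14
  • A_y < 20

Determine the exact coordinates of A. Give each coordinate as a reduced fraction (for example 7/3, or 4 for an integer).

A = (13, 17)

1. A_x = 13  [[A, B, C are collinear ⇒ -3/2x+1/2y+11=0] ∩ [|A−(14, 20)|²=10]]
2. A_y = 17  [[A, B, C are collinear ⇒ -3/2x+1/2y+11=0] ∩ [|A−(14, 20)|²=10]]
   so A = (13, 17)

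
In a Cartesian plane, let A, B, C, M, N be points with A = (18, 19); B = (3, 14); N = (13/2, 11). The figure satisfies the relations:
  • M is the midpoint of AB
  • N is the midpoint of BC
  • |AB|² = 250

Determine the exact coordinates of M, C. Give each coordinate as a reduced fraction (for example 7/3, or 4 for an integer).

M = (21/2, 33/2)
C = (10, 8)

1. M_x = 21/2  [2·M = A+B = (18, 19)+(3, 14)]
2. M_y = 33/2  [2·M = A+B = (18, 19)+(3, 14)]
   so M = (21/2, 33/2)
3. C_x = 10  [C = 2·N−B = 2·(13/2, 11)−(3, 14)]
4. C_y = 8  [C = 2·N−B = 2·(13/2, 11)−(3, 14)]
   so C = (10, 8)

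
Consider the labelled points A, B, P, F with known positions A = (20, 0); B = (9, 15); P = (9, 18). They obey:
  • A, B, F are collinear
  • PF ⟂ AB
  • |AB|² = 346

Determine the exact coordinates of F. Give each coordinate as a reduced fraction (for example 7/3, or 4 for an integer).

1. F_x = 2619/346  [[A, B, F are collinear ⇒ -15x-11y+300=0] ∩ [PF ⟂ AB ⇒ -11x+15y-171=0]]
2. F_y = 5865/346  [[A, B, F are collinear ⇒ -15x-11y+300=0] ∩ [PF ⟂ AB ⇒ -11x+15y-171=0]]
   so F = (2619/346, 5865/346)

F = (2619/346, 5865/346)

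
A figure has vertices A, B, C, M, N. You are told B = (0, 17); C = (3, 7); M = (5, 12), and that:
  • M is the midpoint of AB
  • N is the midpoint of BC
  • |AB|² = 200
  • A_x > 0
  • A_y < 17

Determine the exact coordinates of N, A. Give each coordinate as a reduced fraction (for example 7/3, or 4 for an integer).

N = (3/2, 12)
A = (10, 7)

1. A_x = 10  [A = 2·M−B = 2·(5, 12)−(0, 17)]
2. A_y = 7  [A = 2·M−B = 2·(5, 12)−(0, 17)]
   so A = (10, 7)
3. N_x = 3/2  [2·N = B+C = (0, 17)+(3, 7)]
4. N_y = 12  [2·N = B+C = (0, 17)+(3, 7)]
   so N = (3/2, 12)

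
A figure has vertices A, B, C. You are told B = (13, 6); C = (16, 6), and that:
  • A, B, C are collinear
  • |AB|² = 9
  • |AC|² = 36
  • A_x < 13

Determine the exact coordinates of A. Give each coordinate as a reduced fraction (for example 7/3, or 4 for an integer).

1. A_x = 10  [[A, B, C are collinear ⇒ 3y-18=0] ∩ [|A−(13, 6)|²=9]]
2. A_y = 6  [[A, B, C are collinear ⇒ 3y-18=0] ∩ [|A−(13, 6)|²=9]]
   so A = (10, 6)

A = (10, 6)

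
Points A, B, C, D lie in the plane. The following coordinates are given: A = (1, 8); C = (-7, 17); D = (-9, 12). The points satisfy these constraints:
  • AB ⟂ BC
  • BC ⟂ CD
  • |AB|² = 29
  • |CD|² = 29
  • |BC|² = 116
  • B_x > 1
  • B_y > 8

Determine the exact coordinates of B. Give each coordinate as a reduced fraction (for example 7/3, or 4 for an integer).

1. B_x = 3  [[BC ⟂ CD ⇒ 2x+5y-71=0] ∩ [|B−(1, 8)|²=29]]
2. B_y = 13  [[BC ⟂ CD ⇒ 2x+5y-71=0] ∩ [|B−(1, 8)|²=29]]
   so B = (3, 13)

B = (3, 13)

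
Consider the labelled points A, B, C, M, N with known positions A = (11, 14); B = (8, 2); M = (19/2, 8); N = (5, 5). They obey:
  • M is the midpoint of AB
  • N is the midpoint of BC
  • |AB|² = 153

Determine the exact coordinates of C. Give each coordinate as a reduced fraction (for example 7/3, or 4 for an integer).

1. C_x = 2  [C = 2·N−B = 2·(5, 5)−(8, 2)]
2. C_y = 8  [C = 2·N−B = 2·(5, 5)−(8, 2)]
   so C = (2, 8)

C = (2, 8)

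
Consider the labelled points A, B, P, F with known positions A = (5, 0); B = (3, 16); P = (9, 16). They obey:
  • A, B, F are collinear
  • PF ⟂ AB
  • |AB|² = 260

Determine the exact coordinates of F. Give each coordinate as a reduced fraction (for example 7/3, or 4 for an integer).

F = (201/65, 992/65)

1. F_x = 201/65  [[A, B, F are collinear ⇒ -16x-2y+80=0] ∩ [PF ⟂ AB ⇒ -2x+16y-238=0]]
2. F_y = 992/65  [[A, B, F are collinear ⇒ -16x-2y+80=0] ∩ [PF ⟂ AB ⇒ -2x+16y-238=0]]
   so F = (201/65, 992/65)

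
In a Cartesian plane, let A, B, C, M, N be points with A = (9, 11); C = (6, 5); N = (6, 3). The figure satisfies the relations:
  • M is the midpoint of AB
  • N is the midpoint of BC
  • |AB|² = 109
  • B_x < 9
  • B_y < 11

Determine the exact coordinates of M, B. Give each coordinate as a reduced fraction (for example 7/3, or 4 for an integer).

M = (15/2, 6)
B = (6, 1)

1. B_x = 6  [B = 2·N−C = 2·(6, 3)−(6, 5)]
2. B_y = 1  [B = 2·N−C = 2·(6, 3)−(6, 5)]
   so B = (6, 1)
3. M_x = 15/2  [2·M = A+B = (9, 11)+(6, 1)]
4. M_y = 6  [2·M = A+B = (9, 11)+(6, 1)]
   so M = (15/2, 6)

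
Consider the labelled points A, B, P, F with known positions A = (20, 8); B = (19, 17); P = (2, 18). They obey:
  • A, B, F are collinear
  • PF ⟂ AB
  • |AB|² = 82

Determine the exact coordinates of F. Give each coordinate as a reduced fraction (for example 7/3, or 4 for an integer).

F = (766/41, 814/41)

1. F_x = 766/41  [[A, B, F are collinear ⇒ -9x-1y+188=0] ∩ [PF ⟂ AB ⇒ -1x+9y-160=0]]
2. F_y = 814/41  [[A, B, F are collinear ⇒ -9x-1y+188=0] ∩ [PF ⟂ AB ⇒ -1x+9y-160=0]]
   so F = (766/41, 814/41)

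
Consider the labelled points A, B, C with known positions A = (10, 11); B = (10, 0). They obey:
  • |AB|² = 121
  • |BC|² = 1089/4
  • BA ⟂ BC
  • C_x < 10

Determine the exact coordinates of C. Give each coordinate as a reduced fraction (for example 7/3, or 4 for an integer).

C = (-13/2, 0)

1. C_x = -13/2  [[BA ⟂ BC ⇒ 11y=0] ∩ [|C−(10, 0)|²=1089/4]]
2. C_y = 0  [[BA ⟂ BC ⇒ 11y=0] ∩ [|C−(10, 0)|²=1089/4]]
   so C = (-13/2, 0)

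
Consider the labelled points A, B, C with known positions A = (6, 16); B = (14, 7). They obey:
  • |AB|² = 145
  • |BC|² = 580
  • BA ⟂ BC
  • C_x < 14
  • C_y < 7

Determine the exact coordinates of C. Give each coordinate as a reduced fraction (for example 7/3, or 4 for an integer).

1. C_x = -4  [[BA ⟂ BC ⇒ -8x+9y+49=0] ∩ [|C−(14, 7)|²=580]]
2. C_y = -9  [[BA ⟂ BC ⇒ -8x+9y+49=0] ∩ [|C−(14, 7)|²=580]]
   so C = (-4, -9)

C = (-4, -9)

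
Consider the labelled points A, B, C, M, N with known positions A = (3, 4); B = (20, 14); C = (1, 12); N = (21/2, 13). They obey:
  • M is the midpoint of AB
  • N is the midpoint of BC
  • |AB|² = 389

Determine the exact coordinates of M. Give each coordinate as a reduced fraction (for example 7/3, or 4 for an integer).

M = (23/2, 9)

1. M_x = 23/2  [2·M = A+B = (3, 4)+(20, 14)]
2. M_y = 9  [2·M = A+B = (3, 4)+(20, 14)]
   so M = (23/2, 9)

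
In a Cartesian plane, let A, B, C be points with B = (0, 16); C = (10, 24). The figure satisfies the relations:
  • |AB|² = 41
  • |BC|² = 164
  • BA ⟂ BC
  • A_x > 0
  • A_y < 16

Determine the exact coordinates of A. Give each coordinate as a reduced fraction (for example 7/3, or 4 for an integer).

A = (4, 11)

1. A_x = 4  [[BA ⟂ BC ⇒ 10x+8y-128=0] ∩ [|A−(0, 16)|²=41]]
2. A_y = 11  [[BA ⟂ BC ⇒ 10x+8y-128=0] ∩ [|A−(0, 16)|²=41]]
   so A = (4, 11)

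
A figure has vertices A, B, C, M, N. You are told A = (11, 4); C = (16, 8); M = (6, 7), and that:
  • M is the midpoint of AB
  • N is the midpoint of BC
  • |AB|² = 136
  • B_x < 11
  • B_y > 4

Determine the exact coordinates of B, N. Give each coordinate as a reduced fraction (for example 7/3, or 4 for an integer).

B = (1, 10)
N = (17/2, 9)

1. B_x = 1  [B = 2·M−A = 2·(6, 7)−(11, 4)]
2. B_y = 10  [B = 2·M−A = 2·(6, 7)−(11, 4)]
   so B = (1, 10)
3. N_x = 17/2  [2·N = B+C = (1, 10)+(16, 8)]
4. N_y = 9  [2·N = B+C = (1, 10)+(16, 8)]
   so N = (17/2, 9)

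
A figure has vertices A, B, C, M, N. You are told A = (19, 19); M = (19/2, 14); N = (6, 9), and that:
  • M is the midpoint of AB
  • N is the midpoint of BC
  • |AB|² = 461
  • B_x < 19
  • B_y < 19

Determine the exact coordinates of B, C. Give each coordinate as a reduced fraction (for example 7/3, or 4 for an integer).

1. B_x = 0  [B = 2·M−A = 2·(19/2, 14)−(19, 19)]
2. B_y = 9  [B = 2·M−A = 2·(19/2, 14)−(19, 19)]
   so B = (0, 9)
3. C_x = 12  [C = 2·N−B = 2·(6, 9)−(0, 9)]
4. C_y = 9  [C = 2·N−B = 2·(6, 9)−(0, 9)]
   so C = (12, 9)

B = (0, 9)
C = (12, 9)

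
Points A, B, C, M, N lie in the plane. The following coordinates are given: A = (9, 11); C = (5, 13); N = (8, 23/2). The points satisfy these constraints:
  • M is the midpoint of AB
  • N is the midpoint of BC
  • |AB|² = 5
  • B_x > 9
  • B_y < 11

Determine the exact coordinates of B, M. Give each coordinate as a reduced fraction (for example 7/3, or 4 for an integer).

B = (11, 10)
M = (10, 21/2)

1. B_x = 11  [B = 2·N−C = 2·(8, 23/2)−(5, 13)]
2. B_y = 10  [B = 2·N−C = 2·(8, 23/2)−(5, 13)]
   so B = (11, 10)
3. M_x = 10  [2·M = A+B = (9, 11)+(11, 10)]
4. M_y = 21/2  [2·M = A+B = (9, 11)+(11, 10)]
   so M = (10, 21/2)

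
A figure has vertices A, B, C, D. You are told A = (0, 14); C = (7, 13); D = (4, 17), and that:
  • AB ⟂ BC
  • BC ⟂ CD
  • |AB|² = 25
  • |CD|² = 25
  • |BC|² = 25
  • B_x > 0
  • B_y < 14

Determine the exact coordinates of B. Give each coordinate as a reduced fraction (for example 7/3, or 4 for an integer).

B = (3, 10)

1. B_x = 3  [[BC ⟂ CD ⇒ 3x-4y+31=0] ∩ [|B−(0, 14)|²=25]]
2. B_y = 10  [[BC ⟂ CD ⇒ 3x-4y+31=0] ∩ [|B−(0, 14)|²=25]]
   so B = (3, 10)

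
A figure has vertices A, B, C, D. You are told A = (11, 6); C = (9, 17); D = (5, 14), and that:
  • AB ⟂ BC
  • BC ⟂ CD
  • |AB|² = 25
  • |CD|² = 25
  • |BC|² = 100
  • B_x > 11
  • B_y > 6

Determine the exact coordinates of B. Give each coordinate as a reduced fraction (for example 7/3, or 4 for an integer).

1. B_x = 15  [[BC ⟂ CD ⇒ 4x+3y-87=0] ∩ [|B−(11, 6)|²=25]]
2. B_y = 9  [[BC ⟂ CD ⇒ 4x+3y-87=0] ∩ [|B−(11, 6)|²=25]]
   so B = (15, 9)

B = (15, 9)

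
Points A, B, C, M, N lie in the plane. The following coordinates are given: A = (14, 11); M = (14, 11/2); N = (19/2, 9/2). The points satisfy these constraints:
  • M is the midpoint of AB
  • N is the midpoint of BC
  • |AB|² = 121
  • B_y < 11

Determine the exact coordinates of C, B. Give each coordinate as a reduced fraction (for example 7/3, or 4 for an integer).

C = (5, 9)
B = (14, 0)

1. B_x = 14  [B = 2·M−A = 2·(14, 11/2)−(14, 11)]
2. B_y = 0  [B = 2·M−A = 2·(14, 11/2)−(14, 11)]
   so B = (14, 0)
3. C_x = 5  [C = 2·N−B = 2·(19/2, 9/2)−(14, 0)]
4. C_y = 9  [C = 2·N−B = 2·(19/2, 9/2)−(14, 0)]
   so C = (5, 9)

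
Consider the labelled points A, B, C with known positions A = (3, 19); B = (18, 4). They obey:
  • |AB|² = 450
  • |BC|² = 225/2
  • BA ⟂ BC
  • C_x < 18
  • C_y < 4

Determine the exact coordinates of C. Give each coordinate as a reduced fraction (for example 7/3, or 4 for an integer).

C = (21/2, -7/2)

1. C_x = 21/2  [[BA ⟂ BC ⇒ -15x+15y+210=0] ∩ [|C−(18, 4)|²=225/2]]
2. C_y = -7/2  [[BA ⟂ BC ⇒ -15x+15y+210=0] ∩ [|C−(18, 4)|²=225/2]]
   so C = (21/2, -7/2)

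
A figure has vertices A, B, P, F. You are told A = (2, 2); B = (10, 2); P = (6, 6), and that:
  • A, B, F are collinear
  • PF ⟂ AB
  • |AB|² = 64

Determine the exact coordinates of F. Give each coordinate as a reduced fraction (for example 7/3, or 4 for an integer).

1. F_x = 6  [[A, B, F are collinear ⇒ 8y-16=0] ∩ [PF ⟂ AB ⇒ 8x-48=0]]
2. F_y = 2  [[A, B, F are collinear ⇒ 8y-16=0] ∩ [PF ⟂ AB ⇒ 8x-48=0]]
   so F = (6, 2)

F = (6, 2)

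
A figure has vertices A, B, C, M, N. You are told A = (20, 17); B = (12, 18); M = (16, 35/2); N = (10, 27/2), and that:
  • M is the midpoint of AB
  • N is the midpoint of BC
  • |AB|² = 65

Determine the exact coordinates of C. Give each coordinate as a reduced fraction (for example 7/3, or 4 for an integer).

1. C_x = 8  [C = 2·N−B = 2·(10, 27/2)−(12, 18)]
2. C_y = 9  [C = 2·N−B = 2·(10, 27/2)−(12, 18)]
   so C = (8, 9)

C = (8, 9)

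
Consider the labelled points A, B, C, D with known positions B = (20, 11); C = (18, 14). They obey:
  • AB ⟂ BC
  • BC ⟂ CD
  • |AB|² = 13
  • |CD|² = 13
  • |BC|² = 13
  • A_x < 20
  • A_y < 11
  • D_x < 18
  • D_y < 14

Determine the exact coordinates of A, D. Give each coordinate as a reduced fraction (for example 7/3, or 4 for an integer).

A = (17, 9)
D = (15, 12)

1. A_x = 17  [[AB ⟂ BC ⇒ 2x-3y-7=0] ∩ [|A−(20, 11)|²=13]]
2. A_y = 9  [[AB ⟂ BC ⇒ 2x-3y-7=0] ∩ [|A−(20, 11)|²=13]]
   so A = (17, 9)
3. D_x = 15  [[BC ⟂ CD ⇒ -2x+3y-6=0] ∩ [|D−(18, 14)|²=13]]
4. D_y = 12  [[BC ⟂ CD ⇒ -2x+3y-6=0] ∩ [|D−(18, 14)|²=13]]
   so D = (15, 12)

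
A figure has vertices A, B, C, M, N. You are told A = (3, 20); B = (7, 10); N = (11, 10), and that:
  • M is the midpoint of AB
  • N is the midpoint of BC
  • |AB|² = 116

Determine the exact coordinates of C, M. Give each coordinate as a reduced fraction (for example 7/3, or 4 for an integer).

C = (15, 10)
M = (5, 15)

1. M_x = 5  [2·M = A+B = (3, 20)+(7, 10)]
2. M_y = 15  [2·M = A+B = (3, 20)+(7, 10)]
   so M = (5, 15)
3. C_x = 15  [C = 2·N−B = 2·(11, 10)−(7, 10)]
4. C_y = 10  [C = 2·N−B = 2·(11, 10)−(7, 10)]
   so C = (15, 10)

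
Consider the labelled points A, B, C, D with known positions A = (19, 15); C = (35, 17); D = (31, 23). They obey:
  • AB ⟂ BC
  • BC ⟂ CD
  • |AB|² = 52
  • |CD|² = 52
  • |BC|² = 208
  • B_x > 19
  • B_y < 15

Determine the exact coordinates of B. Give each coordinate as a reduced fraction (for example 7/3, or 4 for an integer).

B = (23, 9)

1. B_x = 23  [[BC ⟂ CD ⇒ 4x-6y-38=0] ∩ [|B−(19, 15)|²=52]]
2. B_y = 9  [[BC ⟂ CD ⇒ 4x-6y-38=0] ∩ [|B−(19, 15)|²=52]]
   so B = (23, 9)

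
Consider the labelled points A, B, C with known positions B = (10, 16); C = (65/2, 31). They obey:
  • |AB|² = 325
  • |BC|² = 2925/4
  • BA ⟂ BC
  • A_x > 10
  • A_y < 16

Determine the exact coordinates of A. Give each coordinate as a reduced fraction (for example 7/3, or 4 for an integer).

1. A_x = 20  [[BA ⟂ BC ⇒ 45/2x+15y-465=0] ∩ [|A−(10, 16)|²=325]]
2. A_y = 1  [[BA ⟂ BC ⇒ 45/2x+15y-465=0] ∩ [|A−(10, 16)|²=325]]
   so A = (20, 1)

A = (20, 1)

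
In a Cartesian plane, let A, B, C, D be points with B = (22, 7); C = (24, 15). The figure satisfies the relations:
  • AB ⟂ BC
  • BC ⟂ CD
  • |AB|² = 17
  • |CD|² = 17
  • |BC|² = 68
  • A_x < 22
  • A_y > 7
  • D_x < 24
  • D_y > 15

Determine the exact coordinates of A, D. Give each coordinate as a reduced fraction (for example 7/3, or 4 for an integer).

1. A_x = 18  [[AB ⟂ BC ⇒ -2x-8y+100=0] ∩ [|A−(22, 7)|²=17]]
2. A_y = 8  [[AB ⟂ BC ⇒ -2x-8y+100=0] ∩ [|A−(22, 7)|²=17]]
   so A = (18, 8)
3. D_x = 20  [[BC ⟂ CD ⇒ 2x+8y-168=0] ∩ [|D−(24, 15)|²=17]]
4. D_y = 16  [[BC ⟂ CD ⇒ 2x+8y-168=0] ∩ [|D−(24, 15)|²=17]]
   so D = (20, 16)

A = (18, 8)
D = (20, 16)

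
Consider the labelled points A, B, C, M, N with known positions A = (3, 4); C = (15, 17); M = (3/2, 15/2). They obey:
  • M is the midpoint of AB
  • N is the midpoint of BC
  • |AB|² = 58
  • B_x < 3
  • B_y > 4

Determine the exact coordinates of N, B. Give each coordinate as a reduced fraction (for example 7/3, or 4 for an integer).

N = (15/2, 14)
B = (0, 11)

1. B_x = 0  [B = 2·M−A = 2·(3/2, 15/2)−(3, 4)]
2. B_y = 11  [B = 2·M−A = 2·(3/2, 15/2)−(3, 4)]
   so B = (0, 11)
3. N_x = 15/2  [2·N = B+C = (0, 11)+(15, 17)]
4. N_y = 14  [2·N = B+C = (0, 11)+(15, 17)]
   so N = (15/2, 14)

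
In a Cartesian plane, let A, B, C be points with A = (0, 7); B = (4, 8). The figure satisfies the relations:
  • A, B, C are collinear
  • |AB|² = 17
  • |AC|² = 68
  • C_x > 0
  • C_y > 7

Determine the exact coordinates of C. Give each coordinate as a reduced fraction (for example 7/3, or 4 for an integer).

C = (8, 9)

1. C_x = 8  [[A, B, C are collinear ⇒ -1x+4y-28=0] ∩ [|C−(0, 7)|²=68]]
2. C_y = 9  [[A, B, C are collinear ⇒ -1x+4y-28=0] ∩ [|C−(0, 7)|²=68]]
   so C = (8, 9)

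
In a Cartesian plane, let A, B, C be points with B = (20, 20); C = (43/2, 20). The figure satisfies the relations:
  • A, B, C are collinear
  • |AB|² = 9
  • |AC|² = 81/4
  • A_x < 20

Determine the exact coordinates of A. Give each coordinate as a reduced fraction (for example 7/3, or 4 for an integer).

1. A_x = 17  [[A, B, C are collinear ⇒ 3/2y-30=0] ∩ [|A−(20, 20)|²=9]]
2. A_y = 20  [[A, B, C are collinear ⇒ 3/2y-30=0] ∩ [|A−(20, 20)|²=9]]
   so A = (17, 20)

A = (17, 20)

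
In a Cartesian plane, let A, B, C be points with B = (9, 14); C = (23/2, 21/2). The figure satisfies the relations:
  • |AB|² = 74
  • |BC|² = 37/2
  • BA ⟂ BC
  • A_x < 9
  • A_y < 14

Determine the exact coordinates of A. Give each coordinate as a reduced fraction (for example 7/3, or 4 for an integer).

1. A_x = 2  [[BA ⟂ BC ⇒ 5/2x-7/2y+53/2=0] ∩ [|A−(9, 14)|²=74]]
2. A_y = 9  [[BA ⟂ BC ⇒ 5/2x-7/2y+53/2=0] ∩ [|A−(9, 14)|²=74]]
   so A = (2, 9)

A = (2, 9)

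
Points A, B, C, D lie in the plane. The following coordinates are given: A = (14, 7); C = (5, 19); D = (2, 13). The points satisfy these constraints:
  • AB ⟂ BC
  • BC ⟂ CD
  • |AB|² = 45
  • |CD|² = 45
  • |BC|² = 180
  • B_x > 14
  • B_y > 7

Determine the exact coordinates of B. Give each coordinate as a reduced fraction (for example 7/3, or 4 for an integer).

1. B_x = 17  [[BC ⟂ CD ⇒ 3x+6y-129=0] ∩ [|B−(14, 7)|²=45]]
2. B_y = 13  [[BC ⟂ CD ⇒ 3x+6y-129=0] ∩ [|B−(14, 7)|²=45]]
   so B = (17, 13)

B = (17, 13)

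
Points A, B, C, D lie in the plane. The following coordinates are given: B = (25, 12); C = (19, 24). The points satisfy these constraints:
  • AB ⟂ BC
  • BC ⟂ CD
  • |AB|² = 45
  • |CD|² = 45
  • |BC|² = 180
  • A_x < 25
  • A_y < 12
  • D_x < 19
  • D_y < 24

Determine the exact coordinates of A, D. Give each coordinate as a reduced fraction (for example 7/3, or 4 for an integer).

1. A_x = 19  [[AB ⟂ BC ⇒ 6x-12y-6=0] ∩ [|A−(25, 12)|²=45]]
2. A_y = 9  [[AB ⟂ BC ⇒ 6x-12y-6=0] ∩ [|A−(25, 12)|²=45]]
   so A = (19, 9)
3. D_x = 13  [[BC ⟂ CD ⇒ -6x+12y-174=0] ∩ [|D−(19, 24)|²=45]]
4. D_y = 21  [[BC ⟂ CD ⇒ -6x+12y-174=0] ∩ [|D−(19, 24)|²=45]]
   so D = (13, 21)

A = (19, 9)
D = (13, 21)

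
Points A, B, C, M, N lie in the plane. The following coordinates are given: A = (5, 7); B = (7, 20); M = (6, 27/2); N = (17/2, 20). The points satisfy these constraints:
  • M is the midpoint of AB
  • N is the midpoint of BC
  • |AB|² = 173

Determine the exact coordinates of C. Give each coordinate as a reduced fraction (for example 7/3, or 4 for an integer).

C = (10, 20)

1. C_x = 10  [C = 2·N−B = 2·(17/2, 20)−(7, 20)]
2. C_y = 20  [C = 2·N−B = 2·(17/2, 20)−(7, 20)]
   so C = (10, 20)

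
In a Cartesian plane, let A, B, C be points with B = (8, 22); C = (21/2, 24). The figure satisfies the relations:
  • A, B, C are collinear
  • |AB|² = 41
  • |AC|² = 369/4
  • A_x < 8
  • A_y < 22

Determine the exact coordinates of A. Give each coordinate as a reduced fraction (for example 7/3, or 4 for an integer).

A = (3, 18)

1. A_x = 3  [[A, B, C are collinear ⇒ -2x+5/2y-39=0] ∩ [|A−(8, 22)|²=41]]
2. A_y = 18  [[A, B, C are collinear ⇒ -2x+5/2y-39=0] ∩ [|A−(8, 22)|²=41]]
   so A = (3, 18)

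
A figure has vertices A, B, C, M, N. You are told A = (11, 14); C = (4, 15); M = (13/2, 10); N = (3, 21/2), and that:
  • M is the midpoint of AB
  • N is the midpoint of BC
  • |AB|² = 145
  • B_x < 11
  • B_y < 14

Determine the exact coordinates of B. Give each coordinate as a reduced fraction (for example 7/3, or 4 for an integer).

B = (2, 6)

1. B_x = 2  [B = 2·M−A = 2·(13/2, 10)−(11, 14)]
2. B_y = 6  [B = 2·M−A = 2·(13/2, 10)−(11, 14)]
   so B = (2, 6)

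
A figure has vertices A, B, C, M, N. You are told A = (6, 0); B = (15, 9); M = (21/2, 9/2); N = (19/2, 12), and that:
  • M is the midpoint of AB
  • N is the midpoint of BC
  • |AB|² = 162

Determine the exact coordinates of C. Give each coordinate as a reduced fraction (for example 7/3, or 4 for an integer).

C = (4, 15)

1. C_x = 4  [C = 2·N−B = 2·(19/2, 12)−(15, 9)]
2. C_y = 15  [C = 2·N−B = 2·(19/2, 12)−(15, 9)]
   so C = (4, 15)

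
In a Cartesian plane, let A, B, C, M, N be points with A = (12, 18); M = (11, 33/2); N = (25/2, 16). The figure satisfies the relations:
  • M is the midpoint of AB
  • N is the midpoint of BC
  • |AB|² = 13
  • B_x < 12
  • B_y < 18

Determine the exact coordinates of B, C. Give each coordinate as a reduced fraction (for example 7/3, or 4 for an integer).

1. B_x = 10  [B = 2·M−A = 2·(11, 33/2)−(12, 18)]
2. B_y = 15  [B = 2·M−A = 2·(11, 33/2)−(12, 18)]
   so B = (10, 15)
3. C_x = 15  [C = 2·N−B = 2·(25/2, 16)−(10, 15)]
4. C_y = 17  [C = 2·N−B = 2·(25/2, 16)−(10, 15)]
   so C = (15, 17)

B = (10, 15)
C = (15, 17)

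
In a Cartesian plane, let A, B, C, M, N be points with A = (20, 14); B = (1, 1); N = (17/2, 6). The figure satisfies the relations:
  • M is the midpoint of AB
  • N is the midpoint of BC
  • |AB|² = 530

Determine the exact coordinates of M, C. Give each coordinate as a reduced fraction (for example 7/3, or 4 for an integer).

1. M_x = 21/2  [2·M = A+B = (20, 14)+(1, 1)]
2. M_y = 15/2  [2·M = A+B = (20, 14)+(1, 1)]
   so M = (21/2, 15/2)
3. C_x = 16  [C = 2·N−B = 2·(17/2, 6)−(1, 1)]
4. C_y = 11  [C = 2·N−B = 2·(17/2, 6)−(1, 1)]
   so C = (16, 11)

M = (21/2, 15/2)
C = (16, 11)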